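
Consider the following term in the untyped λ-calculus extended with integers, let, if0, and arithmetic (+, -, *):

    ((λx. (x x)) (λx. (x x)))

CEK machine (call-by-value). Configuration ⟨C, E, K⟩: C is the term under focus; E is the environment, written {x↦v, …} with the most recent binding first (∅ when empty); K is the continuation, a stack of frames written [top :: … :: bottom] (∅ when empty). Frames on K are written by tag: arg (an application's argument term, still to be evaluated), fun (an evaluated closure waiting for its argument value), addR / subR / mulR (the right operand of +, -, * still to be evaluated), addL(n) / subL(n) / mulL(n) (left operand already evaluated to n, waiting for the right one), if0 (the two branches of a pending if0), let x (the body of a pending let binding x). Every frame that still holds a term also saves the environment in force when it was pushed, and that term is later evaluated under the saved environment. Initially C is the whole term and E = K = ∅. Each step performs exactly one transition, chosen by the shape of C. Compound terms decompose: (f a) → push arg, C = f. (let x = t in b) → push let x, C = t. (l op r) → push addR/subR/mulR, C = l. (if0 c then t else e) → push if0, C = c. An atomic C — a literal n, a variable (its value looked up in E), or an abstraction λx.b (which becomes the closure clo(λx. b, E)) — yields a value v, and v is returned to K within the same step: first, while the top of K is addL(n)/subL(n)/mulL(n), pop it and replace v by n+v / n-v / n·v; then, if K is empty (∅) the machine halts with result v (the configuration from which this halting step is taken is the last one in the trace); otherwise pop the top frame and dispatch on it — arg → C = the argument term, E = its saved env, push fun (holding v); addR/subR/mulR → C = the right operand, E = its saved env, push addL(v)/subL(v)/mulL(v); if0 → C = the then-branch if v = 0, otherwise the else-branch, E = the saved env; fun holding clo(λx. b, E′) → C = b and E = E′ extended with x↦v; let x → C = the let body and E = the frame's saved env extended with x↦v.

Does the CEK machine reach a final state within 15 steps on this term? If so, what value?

step 0: ⟨C=((λx. (x x)) (λx. (x x))); E=∅; K=∅⟩
step 1: ⟨C=(λx. (x x)); E=∅; K=[arg]⟩
step 2: ⟨C=(λx. (x x)); E=∅; K=[fun]⟩
step 3: ⟨C=(x x); E={x↦clo(λx. (x x), ∅)}; K=∅⟩
step 4: ⟨C=x; E={x↦clo(λx. (x x), ∅)}; K=[arg]⟩
step 5: ⟨C=x; E={x↦clo(λx. (x x), ∅)}; K=[fun]⟩
… configuration repeats with period 3 (steps 3–5 recur indefinitely) …

Answer: DIVERGES (no final state within 15 steps)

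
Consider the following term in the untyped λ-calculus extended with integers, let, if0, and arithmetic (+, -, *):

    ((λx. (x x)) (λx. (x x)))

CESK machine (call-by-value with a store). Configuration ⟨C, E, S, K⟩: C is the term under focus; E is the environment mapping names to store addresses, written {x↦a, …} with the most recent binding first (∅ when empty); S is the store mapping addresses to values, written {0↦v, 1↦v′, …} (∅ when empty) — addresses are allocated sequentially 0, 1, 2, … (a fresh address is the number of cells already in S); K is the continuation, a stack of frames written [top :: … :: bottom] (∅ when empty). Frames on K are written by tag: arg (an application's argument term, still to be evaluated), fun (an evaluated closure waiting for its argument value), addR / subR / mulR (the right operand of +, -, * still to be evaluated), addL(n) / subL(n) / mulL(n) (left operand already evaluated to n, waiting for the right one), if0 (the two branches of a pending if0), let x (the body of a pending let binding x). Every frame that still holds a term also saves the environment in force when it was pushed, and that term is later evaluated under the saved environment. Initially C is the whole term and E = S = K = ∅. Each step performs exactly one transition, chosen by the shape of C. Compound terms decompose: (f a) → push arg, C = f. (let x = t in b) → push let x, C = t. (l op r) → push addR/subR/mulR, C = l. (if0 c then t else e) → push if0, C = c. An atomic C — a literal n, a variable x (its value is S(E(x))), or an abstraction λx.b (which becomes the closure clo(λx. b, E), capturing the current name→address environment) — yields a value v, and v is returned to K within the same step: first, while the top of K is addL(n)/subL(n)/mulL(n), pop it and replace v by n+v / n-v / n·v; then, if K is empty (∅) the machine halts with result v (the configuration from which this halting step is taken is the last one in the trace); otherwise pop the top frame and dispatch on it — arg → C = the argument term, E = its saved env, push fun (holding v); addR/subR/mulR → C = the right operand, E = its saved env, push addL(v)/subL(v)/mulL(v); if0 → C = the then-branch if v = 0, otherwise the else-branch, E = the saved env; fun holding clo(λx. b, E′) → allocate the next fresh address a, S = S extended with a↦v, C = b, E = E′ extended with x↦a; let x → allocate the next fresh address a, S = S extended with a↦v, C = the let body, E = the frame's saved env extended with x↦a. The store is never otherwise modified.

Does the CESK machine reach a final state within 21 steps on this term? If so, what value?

Answer: DIVERGES (no final state within 21 steps)

Derivation:
step 0: ⟨C=((λx. (x x)) (λx. (x x))); E=∅; S=∅; K=∅⟩
step 1: ⟨C=(λx. (x x)); E=∅; S=∅; K=[arg]⟩
step 2: ⟨C=(λx. (x x)); E=∅; S=∅; K=[fun]⟩
step 3: ⟨C=(x x); E={x↦0}; S={0↦clo(λx. (x x), ∅)}; K=∅⟩
step 4: ⟨C=x; E={x↦0}; S={0↦clo(λx. (x x), ∅)}; K=[arg]⟩
step 5: ⟨C=x; E={x↦0}; S={0↦clo(λx. (x x), ∅)}; K=[fun]⟩
step 6: ⟨C=(x x); E={x↦1}; S={0↦clo(λx. (x x), ∅), 1↦clo(λx. (x x), ∅)}; K=∅⟩
step 7: ⟨C=x; E={x↦1}; S={0↦clo(λx. (x x), ∅), 1↦clo(λx. (x x), ∅)}; K=[arg]⟩
step 8: ⟨C=x; E={x↦1}; S={0↦clo(λx. (x x), ∅), 1↦clo(λx. (x x), ∅)}; K=[fun]⟩
step 9: ⟨C=(x x); E={x↦2}; S={0↦clo(λx. (x x), ∅), 1↦clo(λx. (x x), ∅), 2↦clo(λx. (x x), ∅)}; K=∅⟩
step 10: ⟨C=x; E={x↦2}; S={0↦clo(λx. (x x), ∅), 1↦clo(λx. (x x), ∅), 2↦clo(λx. (x x), ∅)}; K=[arg]⟩
step 11: ⟨C=x; E={x↦2}; S={0↦clo(λx. (x x), ∅), 1↦clo(λx. (x x), ∅), 2↦clo(λx. (x x), ∅)}; K=[fun]⟩
step 12: ⟨C=(x x); E={x↦3}; S={0↦clo(λx. (x x), ∅), 1↦clo(λx. (x x), ∅), 2↦clo(λx. (x x), ∅), 3↦clo(λx. (x x), ∅)}; K=∅⟩
step 13: ⟨C=x; E={x↦3}; S={0↦clo(λx. (x x), ∅), 1↦clo(λx. (x x), ∅), 2↦clo(λx. (x x), ∅), 3↦clo(λx. (x x), ∅)}; K=[arg]⟩
step 14: ⟨C=x; E={x↦3}; S={0↦clo(λx. (x x), ∅), 1↦clo(λx. (x x), ∅), 2↦clo(λx. (x x), ∅), 3↦clo(λx. (x x), ∅)}; K=[fun]⟩
step 15: ⟨C=(x x); E={x↦4}; S={0↦clo(λx. (x x), ∅), 1↦clo(λx. (x x), ∅), 2↦clo(λx. (x x), ∅), 3↦clo(λx. (x x), ∅), 4↦clo(λx. (x x), ∅)}; K=∅⟩
step 16: ⟨C=x; E={x↦4}; S={0↦clo(λx. (x x), ∅), 1↦clo(λx. (x x), ∅), 2↦clo(λx. (x x), ∅), 3↦clo(λx. (x x), ∅), 4↦clo(λx. (x x), ∅)}; K=[arg]⟩
step 17: ⟨C=x; E={x↦4}; S={0↦clo(λx. (x x), ∅), 1↦clo(λx. (x x), ∅), 2↦clo(λx. (x x), ∅), 3↦clo(λx. (x x), ∅), 4↦clo(λx. (x x), ∅)}; K=[fun]⟩
step 18: ⟨C=(x x); E={x↦5}; S={0↦clo(λx. (x x), ∅), 1↦clo(λx. (x x), ∅), 2↦clo(λx. (x x), ∅), 3↦clo(λx. (x x), ∅), 4↦clo(λx. (x x), ∅), 5↦clo(λx. (x x), ∅)}; K=∅⟩
step 19: ⟨C=x; E={x↦5}; S={0↦clo(λx. (x x), ∅), 1↦clo(λx. (x x), ∅), 2↦clo(λx. (x x), ∅), 3↦clo(λx. (x x), ∅), 4↦clo(λx. (x x), ∅), 5↦clo(λx. (x x), ∅)}; K=[arg]⟩
step 20: ⟨C=x; E={x↦5}; S={0↦clo(λx. (x x), ∅), 1↦clo(λx. (x x), ∅), 2↦clo(λx. (x x), ∅), 3↦clo(λx. (x x), ∅), 4↦clo(λx. (x x), ∅), 5↦clo(λx. (x x), ∅)}; K=[fun]⟩
step 21: ⟨C=(x x); E={x↦6}; S={0↦clo(λx. (x x), ∅), 1↦clo(λx. (x x), ∅), 2↦clo(λx. (x x), ∅), 3↦clo(λx. (x x), ∅), 4↦clo(λx. (x x), ∅), 5↦clo(λx. (x x), ∅), 6↦clo(λx. (x x), ∅)}; K=∅⟩
→ 21 transitions taken and the configuration is still not final: no result within 21 steps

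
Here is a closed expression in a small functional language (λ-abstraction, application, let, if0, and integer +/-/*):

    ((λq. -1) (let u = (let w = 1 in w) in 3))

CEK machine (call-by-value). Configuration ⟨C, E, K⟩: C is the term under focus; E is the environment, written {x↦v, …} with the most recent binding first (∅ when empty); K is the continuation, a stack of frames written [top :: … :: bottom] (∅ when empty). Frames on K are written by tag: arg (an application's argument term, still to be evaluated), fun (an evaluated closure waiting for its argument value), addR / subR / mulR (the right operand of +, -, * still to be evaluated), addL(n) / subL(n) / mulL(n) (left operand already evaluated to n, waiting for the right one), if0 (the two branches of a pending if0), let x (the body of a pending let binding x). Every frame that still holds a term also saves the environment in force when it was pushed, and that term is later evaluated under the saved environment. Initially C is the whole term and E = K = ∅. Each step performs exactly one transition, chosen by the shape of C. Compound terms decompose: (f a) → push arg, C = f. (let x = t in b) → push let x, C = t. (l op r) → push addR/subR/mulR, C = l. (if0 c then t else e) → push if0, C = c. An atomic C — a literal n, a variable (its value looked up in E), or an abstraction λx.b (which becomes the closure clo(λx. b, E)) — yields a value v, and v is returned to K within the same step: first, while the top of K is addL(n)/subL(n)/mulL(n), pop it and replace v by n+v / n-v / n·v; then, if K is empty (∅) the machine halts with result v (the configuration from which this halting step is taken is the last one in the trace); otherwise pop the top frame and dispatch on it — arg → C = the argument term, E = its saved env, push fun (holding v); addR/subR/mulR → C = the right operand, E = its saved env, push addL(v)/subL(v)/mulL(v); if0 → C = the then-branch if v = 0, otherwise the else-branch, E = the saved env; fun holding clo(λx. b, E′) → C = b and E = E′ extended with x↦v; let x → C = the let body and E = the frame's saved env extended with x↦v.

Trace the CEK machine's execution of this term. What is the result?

0. ⟨C=((λq. -1) (let u = (let w = 1 in w) in 3)); E=∅; K=∅⟩
1. ⟨C=(λq. -1); E=∅; K=[arg]⟩
2. ⟨C=(let u = (let w = 1 in w) in 3); E=∅; K=[fun]⟩
3. ⟨C=(let w = 1 in w); E=∅; K=[let u :: fun]⟩
4. ⟨C=1; E=∅; K=[let w :: let u :: fun]⟩
5. ⟨C=w; E={w↦1}; K=[let u :: fun]⟩
6. ⟨C=3; E={u↦1}; K=[fun]⟩
7. ⟨C=-1; E={q↦3}; K=∅⟩
→ final value -1

Answer: -1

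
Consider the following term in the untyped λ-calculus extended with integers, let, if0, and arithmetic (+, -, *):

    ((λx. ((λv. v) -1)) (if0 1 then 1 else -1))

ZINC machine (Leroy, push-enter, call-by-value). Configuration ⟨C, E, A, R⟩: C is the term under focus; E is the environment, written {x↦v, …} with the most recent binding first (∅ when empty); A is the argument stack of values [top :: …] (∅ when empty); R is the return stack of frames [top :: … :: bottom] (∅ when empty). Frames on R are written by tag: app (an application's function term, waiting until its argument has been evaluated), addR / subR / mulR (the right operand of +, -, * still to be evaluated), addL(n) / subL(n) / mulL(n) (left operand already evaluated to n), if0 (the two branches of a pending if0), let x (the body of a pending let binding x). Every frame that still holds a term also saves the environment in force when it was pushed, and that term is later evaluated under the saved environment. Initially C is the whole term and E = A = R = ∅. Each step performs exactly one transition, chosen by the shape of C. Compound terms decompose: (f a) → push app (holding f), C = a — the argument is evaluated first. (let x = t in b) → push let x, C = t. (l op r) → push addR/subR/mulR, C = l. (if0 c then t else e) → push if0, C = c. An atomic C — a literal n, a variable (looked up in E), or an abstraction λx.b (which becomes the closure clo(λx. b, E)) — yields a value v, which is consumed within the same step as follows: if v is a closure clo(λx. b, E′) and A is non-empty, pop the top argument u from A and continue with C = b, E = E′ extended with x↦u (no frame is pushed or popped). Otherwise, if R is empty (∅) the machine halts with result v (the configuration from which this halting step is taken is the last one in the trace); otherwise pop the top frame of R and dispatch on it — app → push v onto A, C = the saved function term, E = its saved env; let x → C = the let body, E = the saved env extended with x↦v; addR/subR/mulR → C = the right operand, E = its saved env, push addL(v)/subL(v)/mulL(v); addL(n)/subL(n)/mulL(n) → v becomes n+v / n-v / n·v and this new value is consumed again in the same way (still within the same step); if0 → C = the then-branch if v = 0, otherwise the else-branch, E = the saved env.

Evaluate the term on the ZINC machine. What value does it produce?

step 0: <C=((λx. ((λv. v) -1)) (if0 1 then 1 else -1)), E=∅, A=∅, R=∅>
step 1: <C=(if0 1 then 1 else -1), E=∅, A=∅, R=[app]>
step 2: <C=1, E=∅, A=∅, R=[if0 :: app]>
step 3: <C=-1, E=∅, A=∅, R=[app]>
step 4: <C=(λx. ((λv. v) -1)), E=∅, A=[-1], R=∅>
step 5: <C=((λv. v) -1), E={x↦-1}, A=∅, R=∅>
step 6: <C=-1, E={x↦-1}, A=∅, R=[app]>
step 7: <C=(λv. v), E={x↦-1}, A=[-1], R=∅>
step 8: <C=v, E={v↦-1, x↦-1}, A=∅, R=∅>
→ final value -1

Answer: -1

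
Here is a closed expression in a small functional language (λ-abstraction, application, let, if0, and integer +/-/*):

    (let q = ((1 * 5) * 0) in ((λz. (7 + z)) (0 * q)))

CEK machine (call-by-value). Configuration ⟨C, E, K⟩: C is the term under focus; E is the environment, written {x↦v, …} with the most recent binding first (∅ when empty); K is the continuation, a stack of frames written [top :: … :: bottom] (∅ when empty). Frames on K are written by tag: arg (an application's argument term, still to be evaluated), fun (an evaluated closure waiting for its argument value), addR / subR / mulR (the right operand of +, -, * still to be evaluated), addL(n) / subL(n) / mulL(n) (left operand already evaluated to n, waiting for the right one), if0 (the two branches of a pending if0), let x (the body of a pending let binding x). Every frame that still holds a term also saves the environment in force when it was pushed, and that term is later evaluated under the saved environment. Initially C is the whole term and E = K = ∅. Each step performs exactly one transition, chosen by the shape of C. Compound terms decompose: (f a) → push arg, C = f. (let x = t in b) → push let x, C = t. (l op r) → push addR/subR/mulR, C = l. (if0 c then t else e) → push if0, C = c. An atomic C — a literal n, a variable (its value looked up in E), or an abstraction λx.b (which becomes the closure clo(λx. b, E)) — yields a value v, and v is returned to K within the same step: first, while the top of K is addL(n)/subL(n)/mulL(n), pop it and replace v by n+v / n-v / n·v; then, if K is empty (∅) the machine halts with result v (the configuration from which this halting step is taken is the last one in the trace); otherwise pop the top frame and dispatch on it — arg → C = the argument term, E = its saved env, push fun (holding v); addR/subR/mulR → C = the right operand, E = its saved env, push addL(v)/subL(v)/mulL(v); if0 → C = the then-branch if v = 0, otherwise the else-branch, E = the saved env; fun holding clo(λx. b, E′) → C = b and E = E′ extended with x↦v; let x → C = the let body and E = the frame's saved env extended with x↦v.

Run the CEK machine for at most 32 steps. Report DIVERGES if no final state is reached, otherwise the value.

step 0: ⟨C=(let q = ((1 * 5) * 0) in ((λz. (7 + z)) (0 * q))); E=∅; K=∅⟩
step 1: ⟨C=((1 * 5) * 0); E=∅; K=[let q]⟩
step 2: ⟨C=(1 * 5); E=∅; K=[mulR :: let q]⟩
step 3: ⟨C=1; E=∅; K=[mulR :: mulR :: let q]⟩
step 4: ⟨C=5; E=∅; K=[mulL(1) :: mulR :: let q]⟩
step 5: ⟨C=0; E=∅; K=[mulL(5) :: let q]⟩
step 6: ⟨C=((λz. (7 + z)) (0 * q)); E={q↦0}; K=∅⟩
step 7: ⟨C=(λz. (7 + z)); E={q↦0}; K=[arg]⟩
step 8: ⟨C=(0 * q); E={q↦0}; K=[fun]⟩
step 9: ⟨C=0; E={q↦0}; K=[mulR :: fun]⟩
step 10: ⟨C=q; E={q↦0}; K=[mulL(0) :: fun]⟩
step 11: ⟨C=(7 + z); E={z↦0, q↦0}; K=∅⟩
step 12: ⟨C=7; E={z↦0, q↦0}; K=[addR]⟩
step 13: ⟨C=z; E={z↦0, q↦0}; K=[addL(7)]⟩
→ final value 7

Answer: 7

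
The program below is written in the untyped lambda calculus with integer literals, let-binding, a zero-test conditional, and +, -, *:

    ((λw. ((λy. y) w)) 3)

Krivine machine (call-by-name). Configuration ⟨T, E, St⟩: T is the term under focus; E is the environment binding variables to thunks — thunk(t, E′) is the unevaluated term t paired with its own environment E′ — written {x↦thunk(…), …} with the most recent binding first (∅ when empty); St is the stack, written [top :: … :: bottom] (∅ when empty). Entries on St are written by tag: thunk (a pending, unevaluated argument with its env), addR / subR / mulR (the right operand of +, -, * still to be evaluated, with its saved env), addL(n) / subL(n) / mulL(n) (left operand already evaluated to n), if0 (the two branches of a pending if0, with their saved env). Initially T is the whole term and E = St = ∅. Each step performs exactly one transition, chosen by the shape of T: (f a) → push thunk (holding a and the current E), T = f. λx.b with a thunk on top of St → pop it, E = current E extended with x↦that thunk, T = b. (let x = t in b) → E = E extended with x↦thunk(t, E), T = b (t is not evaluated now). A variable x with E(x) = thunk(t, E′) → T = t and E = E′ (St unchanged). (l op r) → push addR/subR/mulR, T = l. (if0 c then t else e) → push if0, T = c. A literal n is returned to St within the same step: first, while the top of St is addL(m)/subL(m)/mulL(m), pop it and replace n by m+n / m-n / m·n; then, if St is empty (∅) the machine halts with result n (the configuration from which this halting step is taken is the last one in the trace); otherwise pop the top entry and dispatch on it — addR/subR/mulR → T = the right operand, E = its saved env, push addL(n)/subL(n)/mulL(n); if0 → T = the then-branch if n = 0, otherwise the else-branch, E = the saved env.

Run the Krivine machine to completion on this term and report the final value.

Answer: 3

Derivation:
0. <T=((λw. ((λy. y) w)) 3), E=∅, St=∅>
1. <T=(λw. ((λy. y) w)), E=∅, St=[thunk]>
2. <T=((λy. y) w), E={w↦thunk(3, ∅)}, St=∅>
3. <T=(λy. y), E={w↦thunk(3, ∅)}, St=[thunk]>
4. <T=y, E={y↦thunk(w, {w↦thunk(3, ∅)}), w↦thunk(3, ∅)}, St=∅>
5. <T=w, E={w↦thunk(3, ∅)}, St=∅>
6. <T=3, E=∅, St=∅>
→ final value 3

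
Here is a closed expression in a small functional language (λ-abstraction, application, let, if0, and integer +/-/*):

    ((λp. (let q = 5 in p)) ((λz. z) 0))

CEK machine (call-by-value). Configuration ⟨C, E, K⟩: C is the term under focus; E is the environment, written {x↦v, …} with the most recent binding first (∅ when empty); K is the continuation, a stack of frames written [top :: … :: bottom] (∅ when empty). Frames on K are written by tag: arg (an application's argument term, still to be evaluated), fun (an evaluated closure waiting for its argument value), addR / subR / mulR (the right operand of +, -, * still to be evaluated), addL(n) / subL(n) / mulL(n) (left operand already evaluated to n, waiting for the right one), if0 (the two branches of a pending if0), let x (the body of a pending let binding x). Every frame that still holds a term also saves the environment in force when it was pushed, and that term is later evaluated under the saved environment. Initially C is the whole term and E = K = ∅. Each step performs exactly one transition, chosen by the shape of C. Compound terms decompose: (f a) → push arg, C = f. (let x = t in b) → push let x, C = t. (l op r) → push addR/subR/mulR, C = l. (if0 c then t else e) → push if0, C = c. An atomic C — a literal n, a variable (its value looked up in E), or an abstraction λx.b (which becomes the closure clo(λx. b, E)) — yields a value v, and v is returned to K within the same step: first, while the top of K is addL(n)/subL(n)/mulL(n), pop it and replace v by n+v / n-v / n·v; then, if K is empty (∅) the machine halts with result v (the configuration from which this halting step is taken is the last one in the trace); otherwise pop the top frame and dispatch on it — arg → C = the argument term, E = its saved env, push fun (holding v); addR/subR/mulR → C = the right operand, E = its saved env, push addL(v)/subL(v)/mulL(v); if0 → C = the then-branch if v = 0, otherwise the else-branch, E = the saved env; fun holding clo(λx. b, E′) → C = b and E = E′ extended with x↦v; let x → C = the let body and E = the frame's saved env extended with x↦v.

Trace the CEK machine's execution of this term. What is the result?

Answer: 0

Execution trace:
step 0: [C=((λp. (let q = 5 in p)) ((λz. z) 0)) | E=∅ | K=∅]
step 1: [C=(λp. (let q = 5 in p)) | E=∅ | K=[arg]]
step 2: [C=((λz. z) 0) | E=∅ | K=[fun]]
step 3: [C=(λz. z) | E=∅ | K=[arg :: fun]]
step 4: [C=0 | E=∅ | K=[fun :: fun]]
step 5: [C=z | E={z↦0} | K=[fun]]
step 6: [C=(let q = 5 in p) | E={p↦0} | K=∅]
step 7: [C=5 | E={p↦0} | K=[let q]]
step 8: [C=p | E={q↦5, p↦0} | K=∅]
→ final value 0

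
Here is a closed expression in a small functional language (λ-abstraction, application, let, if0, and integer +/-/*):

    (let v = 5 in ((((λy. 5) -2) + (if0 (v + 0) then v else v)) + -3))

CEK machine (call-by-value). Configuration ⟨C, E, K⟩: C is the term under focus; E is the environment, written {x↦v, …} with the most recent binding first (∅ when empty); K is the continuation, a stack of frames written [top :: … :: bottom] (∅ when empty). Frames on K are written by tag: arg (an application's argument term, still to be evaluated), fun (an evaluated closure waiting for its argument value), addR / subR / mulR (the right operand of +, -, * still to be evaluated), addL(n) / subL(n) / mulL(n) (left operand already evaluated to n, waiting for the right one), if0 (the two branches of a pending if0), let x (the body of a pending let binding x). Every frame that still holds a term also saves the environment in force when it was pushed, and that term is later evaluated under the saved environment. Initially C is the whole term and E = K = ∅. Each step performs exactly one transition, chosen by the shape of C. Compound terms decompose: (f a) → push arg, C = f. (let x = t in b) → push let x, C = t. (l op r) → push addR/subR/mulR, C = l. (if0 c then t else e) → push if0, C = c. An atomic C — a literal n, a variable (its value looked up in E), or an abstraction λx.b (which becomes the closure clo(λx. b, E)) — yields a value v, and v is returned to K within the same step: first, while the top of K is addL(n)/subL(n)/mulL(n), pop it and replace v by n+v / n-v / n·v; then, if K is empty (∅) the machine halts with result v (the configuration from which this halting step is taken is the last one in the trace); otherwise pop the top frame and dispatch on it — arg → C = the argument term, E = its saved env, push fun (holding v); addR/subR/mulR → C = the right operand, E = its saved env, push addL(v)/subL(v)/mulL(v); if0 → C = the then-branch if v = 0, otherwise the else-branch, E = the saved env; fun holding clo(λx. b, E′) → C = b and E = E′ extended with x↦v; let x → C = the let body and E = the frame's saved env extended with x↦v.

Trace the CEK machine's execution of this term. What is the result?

Answer: 7

Derivation:
step 0: [C=(let v = 5 in ((((λy. 5) -2) + (if0 (v + 0) then v else v)) + -3)) | E=∅ | K=∅]
step 1: [C=5 | E=∅ | K=[let v]]
step 2: [C=((((λy. 5) -2) + (if0 (v + 0) then v else v)) + -3) | E={v↦5} | K=∅]
step 3: [C=(((λy. 5) -2) + (if0 (v + 0) then v else v)) | E={v↦5} | K=[addR]]
step 4: [C=((λy. 5) -2) | E={v↦5} | K=[addR :: addR]]
step 5: [C=(λy. 5) | E={v↦5} | K=[arg :: addR :: addR]]
step 6: [C=-2 | E={v↦5} | K=[fun :: addR :: addR]]
step 7: [C=5 | E={y↦-2, v↦5} | K=[addR :: addR]]
step 8: [C=(if0 (v + 0) then v else v) | E={v↦5} | K=[addL(5) :: addR]]
step 9: [C=(v + 0) | E={v↦5} | K=[if0 :: addL(5) :: addR]]
step 10: [C=v | E={v↦5} | K=[addR :: if0 :: addL(5) :: addR]]
step 11: [C=0 | E={v↦5} | K=[addL(5) :: if0 :: addL(5) :: addR]]
step 12: [C=v | E={v↦5} | K=[addL(5) :: addR]]
step 13: [C=-3 | E={v↦5} | K=[addL(10)]]
→ final value 7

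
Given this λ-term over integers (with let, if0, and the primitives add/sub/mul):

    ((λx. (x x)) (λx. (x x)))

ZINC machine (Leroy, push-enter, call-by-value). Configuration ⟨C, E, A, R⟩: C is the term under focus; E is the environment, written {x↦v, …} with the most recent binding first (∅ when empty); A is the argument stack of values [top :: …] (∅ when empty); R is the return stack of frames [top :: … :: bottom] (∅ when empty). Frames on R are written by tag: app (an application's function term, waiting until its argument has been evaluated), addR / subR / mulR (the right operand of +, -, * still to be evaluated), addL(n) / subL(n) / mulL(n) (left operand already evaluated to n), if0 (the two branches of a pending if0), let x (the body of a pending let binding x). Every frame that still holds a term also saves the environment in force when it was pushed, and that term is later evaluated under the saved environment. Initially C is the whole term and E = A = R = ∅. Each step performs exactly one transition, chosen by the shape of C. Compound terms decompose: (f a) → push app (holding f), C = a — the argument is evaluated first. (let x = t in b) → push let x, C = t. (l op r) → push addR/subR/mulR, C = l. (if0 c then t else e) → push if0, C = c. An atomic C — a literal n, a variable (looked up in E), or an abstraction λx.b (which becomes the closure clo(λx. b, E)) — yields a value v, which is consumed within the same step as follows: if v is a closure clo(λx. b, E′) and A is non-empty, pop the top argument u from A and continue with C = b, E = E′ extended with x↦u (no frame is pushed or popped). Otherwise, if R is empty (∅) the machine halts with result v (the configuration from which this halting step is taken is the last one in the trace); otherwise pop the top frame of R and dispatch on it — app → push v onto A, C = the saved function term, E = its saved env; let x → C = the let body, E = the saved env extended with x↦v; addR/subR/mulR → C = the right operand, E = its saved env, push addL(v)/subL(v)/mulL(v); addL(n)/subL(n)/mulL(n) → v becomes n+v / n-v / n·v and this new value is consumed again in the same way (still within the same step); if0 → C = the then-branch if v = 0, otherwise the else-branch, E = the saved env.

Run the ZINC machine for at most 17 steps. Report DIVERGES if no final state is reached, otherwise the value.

Answer: DIVERGES (no final state within 17 steps)

Machine steps:
step 0: [C=((λx. (x x)) (λx. (x x))) | E=∅ | A=∅ | R=∅]
step 1: [C=(λx. (x x)) | E=∅ | A=∅ | R=[app]]
step 2: [C=(λx. (x x)) | E=∅ | A=[clo(λx. (x x), ∅)] | R=∅]
step 3: [C=(x x) | E={x↦clo(λx. (x x), ∅)} | A=∅ | R=∅]
step 4: [C=x | E={x↦clo(λx. (x x), ∅)} | A=∅ | R=[app]]
step 5: [C=x | E={x↦clo(λx. (x x), ∅)} | A=[clo(λx. (x x), ∅)] | R=∅]
… configuration repeats with period 3 (steps 3–5 recur indefinitely) …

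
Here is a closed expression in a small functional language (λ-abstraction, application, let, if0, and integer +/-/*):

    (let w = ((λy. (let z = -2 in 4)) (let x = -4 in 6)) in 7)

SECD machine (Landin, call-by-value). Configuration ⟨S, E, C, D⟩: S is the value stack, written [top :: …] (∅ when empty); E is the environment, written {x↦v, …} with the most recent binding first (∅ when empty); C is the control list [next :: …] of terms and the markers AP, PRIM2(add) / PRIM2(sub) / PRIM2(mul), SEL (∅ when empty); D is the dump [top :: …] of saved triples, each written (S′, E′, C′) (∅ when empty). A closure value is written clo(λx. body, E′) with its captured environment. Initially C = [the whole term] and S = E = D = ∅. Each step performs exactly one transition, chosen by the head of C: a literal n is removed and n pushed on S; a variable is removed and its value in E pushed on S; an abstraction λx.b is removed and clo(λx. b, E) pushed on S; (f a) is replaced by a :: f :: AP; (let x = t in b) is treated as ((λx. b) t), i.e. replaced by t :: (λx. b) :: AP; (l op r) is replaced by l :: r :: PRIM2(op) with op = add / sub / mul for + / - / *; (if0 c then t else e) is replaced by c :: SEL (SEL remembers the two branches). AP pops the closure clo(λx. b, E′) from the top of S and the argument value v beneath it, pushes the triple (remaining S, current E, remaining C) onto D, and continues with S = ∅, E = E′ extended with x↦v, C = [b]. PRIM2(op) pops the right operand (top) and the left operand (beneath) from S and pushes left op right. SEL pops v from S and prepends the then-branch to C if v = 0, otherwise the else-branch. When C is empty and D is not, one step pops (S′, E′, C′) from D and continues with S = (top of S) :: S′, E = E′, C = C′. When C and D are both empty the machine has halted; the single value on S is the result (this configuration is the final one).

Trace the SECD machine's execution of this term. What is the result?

Answer: 7

Derivation:
step 0: ⟨S=∅; E=∅; C=[(let w = ((λy. (let z = -2 in 4)) (let x = -4 in 6)) in 7)]; D=∅⟩
step 1: ⟨S=∅; E=∅; C=[((λy. (let z = -2 in 4)) (let x = -4 in 6)) :: (λw. 7) :: AP]; D=∅⟩
step 2: ⟨S=∅; E=∅; C=[(let x = -4 in 6) :: (λy. (let z = -2 in 4)) :: AP :: (λw. 7) :: AP]; D=∅⟩
step 3: ⟨S=∅; E=∅; C=[-4 :: (λx. 6) :: AP :: (λy. (let z = -2 in 4)) :: AP :: (λw. 7) :: AP]; D=∅⟩
step 4: ⟨S=[-4]; E=∅; C=[(λx. 6) :: AP :: (λy. (let z = -2 in 4)) :: AP :: (λw. 7) :: AP]; D=∅⟩
step 5: ⟨S=[clo(λx. 6, ∅) :: -4]; E=∅; C=[AP :: (λy. (let z = -2 in 4)) :: AP :: (λw. 7) :: AP]; D=∅⟩
step 6: ⟨S=∅; E={x↦-4}; C=[6]; D=[(∅, ∅, [(λy. (let z = -2 in 4)) :: AP :: (λw. 7) :: AP])]⟩
step 7: ⟨S=[6]; E={x↦-4}; C=∅; D=[(∅, ∅, [(λy. (let z = -2 in 4)) :: AP :: (λw. 7) :: AP])]⟩
step 8: ⟨S=[6]; E=∅; C=[(λy. (let z = -2 in 4)) :: AP :: (λw. 7) :: AP]; D=∅⟩
step 9: ⟨S=[clo(λy. (let z = -2 in 4), ∅) :: 6]; E=∅; C=[AP :: (λw. 7) :: AP]; D=∅⟩
step 10: ⟨S=∅; E={y↦6}; C=[(let z = -2 in 4)]; D=[(∅, ∅, [(λw. 7) :: AP])]⟩
step 11: ⟨S=∅; E={y↦6}; C=[-2 :: (λz. 4) :: AP]; D=[(∅, ∅, [(λw. 7) :: AP])]⟩
step 12: ⟨S=[-2]; E={y↦6}; C=[(λz. 4) :: AP]; D=[(∅, ∅, [(λw. 7) :: AP])]⟩
step 13: ⟨S=[clo(λz. 4, {y↦6}) :: -2]; E={y↦6}; C=[AP]; D=[(∅, ∅, [(λw. 7) :: AP])]⟩
step 14: ⟨S=∅; E={z↦-2, y↦6}; C=[4]; D=[(∅, {y↦6}, ∅) :: (∅, ∅, [(λw. 7) :: AP])]⟩
step 15: ⟨S=[4]; E={z↦-2, y↦6}; C=∅; D=[(∅, {y↦6}, ∅) :: (∅, ∅, [(λw. 7) :: AP])]⟩
step 16: ⟨S=[4]; E={y↦6}; C=∅; D=[(∅, ∅, [(λw. 7) :: AP])]⟩
step 17: ⟨S=[4]; E=∅; C=[(λw. 7) :: AP]; D=∅⟩
step 18: ⟨S=[clo(λw. 7, ∅) :: 4]; E=∅; C=[AP]; D=∅⟩
step 19: ⟨S=∅; E={w↦4}; C=[7]; D=[(∅, ∅, ∅)]⟩
step 20: ⟨S=[7]; E={w↦4}; C=∅; D=[(∅, ∅, ∅)]⟩
step 21: ⟨S=[7]; E=∅; C=∅; D=∅⟩
→ final value 7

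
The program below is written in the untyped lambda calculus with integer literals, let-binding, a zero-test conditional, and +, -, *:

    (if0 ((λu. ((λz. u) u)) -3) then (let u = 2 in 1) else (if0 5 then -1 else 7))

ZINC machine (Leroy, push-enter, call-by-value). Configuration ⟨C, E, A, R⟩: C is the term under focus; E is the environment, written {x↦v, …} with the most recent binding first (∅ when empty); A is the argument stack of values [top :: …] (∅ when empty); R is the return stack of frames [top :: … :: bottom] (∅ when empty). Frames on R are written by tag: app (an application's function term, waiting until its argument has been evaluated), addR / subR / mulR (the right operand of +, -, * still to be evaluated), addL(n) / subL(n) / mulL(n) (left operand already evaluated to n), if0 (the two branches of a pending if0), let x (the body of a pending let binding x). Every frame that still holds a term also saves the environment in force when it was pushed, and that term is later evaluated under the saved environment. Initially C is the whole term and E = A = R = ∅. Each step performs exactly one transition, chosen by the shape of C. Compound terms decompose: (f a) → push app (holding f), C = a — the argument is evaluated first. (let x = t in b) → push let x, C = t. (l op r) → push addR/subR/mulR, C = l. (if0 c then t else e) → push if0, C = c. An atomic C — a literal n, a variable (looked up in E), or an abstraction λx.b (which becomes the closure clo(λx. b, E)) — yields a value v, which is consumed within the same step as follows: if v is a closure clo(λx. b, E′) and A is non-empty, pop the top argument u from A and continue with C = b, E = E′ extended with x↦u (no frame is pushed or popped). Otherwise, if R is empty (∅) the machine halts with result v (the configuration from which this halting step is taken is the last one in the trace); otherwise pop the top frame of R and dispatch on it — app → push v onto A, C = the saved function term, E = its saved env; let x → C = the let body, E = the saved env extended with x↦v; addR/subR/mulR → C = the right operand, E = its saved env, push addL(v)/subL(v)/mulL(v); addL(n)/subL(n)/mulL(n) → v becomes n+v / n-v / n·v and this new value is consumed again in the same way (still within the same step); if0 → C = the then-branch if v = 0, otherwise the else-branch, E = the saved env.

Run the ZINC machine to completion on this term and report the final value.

Answer: 7

Machine steps:
0. [C=(if0 ((λu. ((λz. u) u)) -3) then (let u = 2 in 1) else (if0 5 then -1 else 7)) | E=∅ | A=∅ | R=∅]
1. [C=((λu. ((λz. u) u)) -3) | E=∅ | A=∅ | R=[if0]]
2. [C=-3 | E=∅ | A=∅ | R=[app :: if0]]
3. [C=(λu. ((λz. u) u)) | E=∅ | A=[-3] | R=[if0]]
4. [C=((λz. u) u) | E={u↦-3} | A=∅ | R=[if0]]
5. [C=u | E={u↦-3} | A=∅ | R=[app :: if0]]
6. [C=(λz. u) | E={u↦-3} | A=[-3] | R=[if0]]
7. [C=u | E={z↦-3, u↦-3} | A=∅ | R=[if0]]
8. [C=(if0 5 then -1 else 7) | E=∅ | A=∅ | R=∅]
9. [C=5 | E=∅ | A=∅ | R=[if0]]
10. [C=7 | E=∅ | A=∅ | R=∅]
→ final value 7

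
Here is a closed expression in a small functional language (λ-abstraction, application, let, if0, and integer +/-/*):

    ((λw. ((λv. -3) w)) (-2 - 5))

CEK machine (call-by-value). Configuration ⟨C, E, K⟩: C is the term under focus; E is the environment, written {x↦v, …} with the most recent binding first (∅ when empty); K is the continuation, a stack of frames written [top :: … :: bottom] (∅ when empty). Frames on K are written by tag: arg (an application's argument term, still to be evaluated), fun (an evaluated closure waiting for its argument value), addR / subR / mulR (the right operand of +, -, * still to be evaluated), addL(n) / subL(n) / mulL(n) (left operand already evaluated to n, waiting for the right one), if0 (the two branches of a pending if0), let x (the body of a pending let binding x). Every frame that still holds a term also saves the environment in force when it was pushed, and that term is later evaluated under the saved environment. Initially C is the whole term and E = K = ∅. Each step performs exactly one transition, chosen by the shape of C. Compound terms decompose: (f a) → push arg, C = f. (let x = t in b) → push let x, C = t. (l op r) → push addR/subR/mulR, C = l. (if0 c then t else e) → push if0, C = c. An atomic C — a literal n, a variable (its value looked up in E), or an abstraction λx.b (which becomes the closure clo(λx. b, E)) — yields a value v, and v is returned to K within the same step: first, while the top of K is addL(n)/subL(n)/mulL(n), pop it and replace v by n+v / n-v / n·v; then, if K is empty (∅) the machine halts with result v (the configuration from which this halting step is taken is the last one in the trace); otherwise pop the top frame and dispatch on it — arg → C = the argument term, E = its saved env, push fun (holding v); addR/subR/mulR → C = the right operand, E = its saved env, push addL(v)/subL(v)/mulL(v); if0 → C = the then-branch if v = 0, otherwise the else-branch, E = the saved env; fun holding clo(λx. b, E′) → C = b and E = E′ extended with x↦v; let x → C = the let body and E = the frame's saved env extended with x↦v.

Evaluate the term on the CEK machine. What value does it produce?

0. ⟨C=((λw. ((λv. -3) w)) (-2 - 5)); E=∅; K=∅⟩
1. ⟨C=(λw. ((λv. -3) w)); E=∅; K=[arg]⟩
2. ⟨C=(-2 - 5); E=∅; K=[fun]⟩
3. ⟨C=-2; E=∅; K=[subR :: fun]⟩
4. ⟨C=5; E=∅; K=[subL(-2) :: fun]⟩
5. ⟨C=((λv. -3) w); E={w↦-7}; K=∅⟩
6. ⟨C=(λv. -3); E={w↦-7}; K=[arg]⟩
7. ⟨C=w; E={w↦-7}; K=[fun]⟩
8. ⟨C=-3; E={v↦-7, w↦-7}; K=∅⟩
→ final value -3

Answer: -3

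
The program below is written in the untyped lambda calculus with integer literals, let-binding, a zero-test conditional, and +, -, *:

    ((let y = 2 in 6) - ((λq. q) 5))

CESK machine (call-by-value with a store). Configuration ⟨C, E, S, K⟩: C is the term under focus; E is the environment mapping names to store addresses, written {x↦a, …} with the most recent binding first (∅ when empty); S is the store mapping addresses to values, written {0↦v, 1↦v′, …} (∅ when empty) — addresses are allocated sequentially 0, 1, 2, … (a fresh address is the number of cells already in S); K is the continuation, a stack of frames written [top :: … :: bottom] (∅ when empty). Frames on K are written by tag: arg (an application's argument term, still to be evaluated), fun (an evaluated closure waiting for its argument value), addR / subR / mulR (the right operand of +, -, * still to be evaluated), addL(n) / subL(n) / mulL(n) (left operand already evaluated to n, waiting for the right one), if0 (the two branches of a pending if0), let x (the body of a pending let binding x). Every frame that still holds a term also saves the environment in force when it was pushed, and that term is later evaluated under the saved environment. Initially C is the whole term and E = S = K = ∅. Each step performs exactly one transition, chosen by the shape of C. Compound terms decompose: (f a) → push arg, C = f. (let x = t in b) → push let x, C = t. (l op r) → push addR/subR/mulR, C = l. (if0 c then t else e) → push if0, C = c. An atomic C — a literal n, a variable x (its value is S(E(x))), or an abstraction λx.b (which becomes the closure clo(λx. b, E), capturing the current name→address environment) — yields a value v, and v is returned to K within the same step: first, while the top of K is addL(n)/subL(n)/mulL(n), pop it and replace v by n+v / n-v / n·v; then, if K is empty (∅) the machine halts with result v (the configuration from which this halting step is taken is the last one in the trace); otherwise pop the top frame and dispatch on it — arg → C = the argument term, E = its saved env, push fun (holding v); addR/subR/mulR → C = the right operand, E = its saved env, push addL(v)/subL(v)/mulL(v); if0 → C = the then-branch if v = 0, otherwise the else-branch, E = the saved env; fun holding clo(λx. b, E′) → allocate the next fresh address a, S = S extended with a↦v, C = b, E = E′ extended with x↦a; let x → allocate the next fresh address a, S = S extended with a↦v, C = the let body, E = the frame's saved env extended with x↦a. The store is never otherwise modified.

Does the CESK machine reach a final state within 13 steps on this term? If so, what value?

[0] [C=((let y = 2 in 6) - ((λq. q) 5)) | E=∅ | S=∅ | K=∅]
[1] [C=(let y = 2 in 6) | E=∅ | S=∅ | K=[subR]]
[2] [C=2 | E=∅ | S=∅ | K=[let y :: subR]]
[3] [C=6 | E={y↦0} | S={0↦2} | K=[subR]]
[4] [C=((λq. q) 5) | E=∅ | S={0↦2} | K=[subL(6)]]
[5] [C=(λq. q) | E=∅ | S={0↦2} | K=[arg :: subL(6)]]
[6] [C=5 | E=∅ | S={0↦2} | K=[fun :: subL(6)]]
[7] [C=q | E={q↦1} | S={0↦2, 1↦5} | K=[subL(6)]]
→ final value 1

Answer: 1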